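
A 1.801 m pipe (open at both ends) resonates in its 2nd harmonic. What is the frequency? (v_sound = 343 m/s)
fₙ = nv/(2L) = 190.4 Hz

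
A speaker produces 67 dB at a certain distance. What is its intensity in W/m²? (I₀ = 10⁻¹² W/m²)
I = I₀·10^(β/10) = 5.01 × 10⁻⁶ W/m²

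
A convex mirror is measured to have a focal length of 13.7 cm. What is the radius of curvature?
R = 2|f| = 27.4 cm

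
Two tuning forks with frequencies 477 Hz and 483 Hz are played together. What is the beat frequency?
6 Hz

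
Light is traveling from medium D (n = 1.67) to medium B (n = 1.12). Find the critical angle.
θc = arcsin(n₂/n₁) = 42.12°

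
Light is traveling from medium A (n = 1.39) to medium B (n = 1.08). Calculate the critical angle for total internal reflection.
θc = arcsin(n₂/n₁) = 50.98°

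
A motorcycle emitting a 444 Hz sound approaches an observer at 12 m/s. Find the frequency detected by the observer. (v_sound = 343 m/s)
f_obs = f·v/(v − v_s) = 460.1 Hz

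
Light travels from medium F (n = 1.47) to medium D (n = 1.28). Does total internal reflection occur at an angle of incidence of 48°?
θc = arcsin(n₂/n₁) = 60.55°; 48° < θc, so no — the ray refracts.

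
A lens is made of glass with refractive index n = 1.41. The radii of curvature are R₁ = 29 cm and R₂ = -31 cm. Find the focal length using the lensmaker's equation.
1/f = (n − 1)(1/R₁ − 1/R₂) → f = 36.54 cm (converging lens)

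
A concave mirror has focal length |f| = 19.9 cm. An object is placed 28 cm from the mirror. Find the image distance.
f = +19.9 cm (concave); 1/di = 1/f − 1/do → di = 68.79 cm (real image, in front of mirror)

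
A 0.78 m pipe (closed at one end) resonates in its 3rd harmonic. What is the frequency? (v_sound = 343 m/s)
fₙ = nv/(4L) = 329.8 Hz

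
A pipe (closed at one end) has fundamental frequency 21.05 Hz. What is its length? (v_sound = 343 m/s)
L = v/(4f₁) = 4.074 m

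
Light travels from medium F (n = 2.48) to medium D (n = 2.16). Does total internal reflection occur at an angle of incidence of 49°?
θc = arcsin(n₂/n₁) = 60.57°; 49° < θc, so no — the ray refracts.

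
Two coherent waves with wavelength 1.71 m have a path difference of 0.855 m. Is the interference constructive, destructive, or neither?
destructive — path difference = 0.5λ, an odd multiple of λ/2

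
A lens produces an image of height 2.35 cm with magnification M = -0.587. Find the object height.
ho = |hi|/|M| = 4.003 cm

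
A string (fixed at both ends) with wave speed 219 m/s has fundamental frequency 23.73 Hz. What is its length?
L = v/(2f₁) = 4.614 m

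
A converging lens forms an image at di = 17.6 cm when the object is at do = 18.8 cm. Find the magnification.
M = −di/do = -0.9362 (inverted image)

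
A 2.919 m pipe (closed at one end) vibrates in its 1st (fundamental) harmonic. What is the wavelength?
λₙ = 4L/n = 11.68 m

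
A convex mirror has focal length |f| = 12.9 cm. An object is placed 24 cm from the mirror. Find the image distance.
f = −12.9 cm (convex); 1/di = 1/f − 1/do → di = -8.39 cm (virtual image, behind mirror)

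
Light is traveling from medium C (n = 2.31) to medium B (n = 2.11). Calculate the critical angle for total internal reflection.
θc = arcsin(n₂/n₁) = 65.98°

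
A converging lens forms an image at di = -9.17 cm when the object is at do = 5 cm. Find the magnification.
M = −di/do = 1.834 (upright image)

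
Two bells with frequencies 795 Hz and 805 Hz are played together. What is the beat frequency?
10 Hz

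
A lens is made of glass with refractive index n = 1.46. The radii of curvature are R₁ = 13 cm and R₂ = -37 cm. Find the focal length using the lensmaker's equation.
1/f = (n − 1)(1/R₁ − 1/R₂) → f = 20.91 cm (converging lens)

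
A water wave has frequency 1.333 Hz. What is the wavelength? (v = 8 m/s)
λ = v/f = 6.002 m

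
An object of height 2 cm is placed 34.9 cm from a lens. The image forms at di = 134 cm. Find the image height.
hi = (-di/do) × ho = -7.679 cm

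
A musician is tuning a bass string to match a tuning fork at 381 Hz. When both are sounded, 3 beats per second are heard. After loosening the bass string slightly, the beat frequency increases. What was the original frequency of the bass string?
378 Hz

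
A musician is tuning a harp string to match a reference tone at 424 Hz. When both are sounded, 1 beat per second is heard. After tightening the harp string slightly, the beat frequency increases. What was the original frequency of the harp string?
425 Hz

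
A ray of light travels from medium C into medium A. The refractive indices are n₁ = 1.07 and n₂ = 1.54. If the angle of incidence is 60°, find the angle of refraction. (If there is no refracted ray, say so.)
sin θ₂ = (n₁/n₂)·sin θ₁ = 0.6017 → θ₂ = 36.99°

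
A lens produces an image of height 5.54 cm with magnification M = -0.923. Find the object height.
ho = |hi|/|M| = 6.002 cm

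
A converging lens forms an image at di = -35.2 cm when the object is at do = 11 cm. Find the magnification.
M = −di/do = 3.2 (upright image)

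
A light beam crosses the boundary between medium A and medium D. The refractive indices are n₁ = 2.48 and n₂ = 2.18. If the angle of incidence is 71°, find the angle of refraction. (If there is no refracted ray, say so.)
sin θ₂ = (n₁/n₂)·sin θ₁ = 1.076 > 1, so there is no refracted ray — the light undergoes total internal reflection.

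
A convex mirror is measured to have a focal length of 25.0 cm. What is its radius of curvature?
R = 2|f| = 50 cm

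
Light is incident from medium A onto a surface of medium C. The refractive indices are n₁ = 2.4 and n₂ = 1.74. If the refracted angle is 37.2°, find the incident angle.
sin θ₁ = (n₂/n₁)·sin θ₂ → θ₁ = 26°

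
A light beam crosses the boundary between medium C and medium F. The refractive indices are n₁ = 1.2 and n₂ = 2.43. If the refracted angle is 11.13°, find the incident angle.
sin θ₁ = (n₂/n₁)·sin θ₂ → θ₁ = 23.01°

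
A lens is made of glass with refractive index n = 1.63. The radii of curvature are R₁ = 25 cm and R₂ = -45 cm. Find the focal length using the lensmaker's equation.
1/f = (n − 1)(1/R₁ − 1/R₂) → f = 25.51 cm (converging lens)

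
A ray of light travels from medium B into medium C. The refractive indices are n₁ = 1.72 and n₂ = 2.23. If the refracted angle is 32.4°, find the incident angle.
sin θ₁ = (n₂/n₁)·sin θ₂ → θ₁ = 44°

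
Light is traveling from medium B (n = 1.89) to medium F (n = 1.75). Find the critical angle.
θc = arcsin(n₂/n₁) = 67.81°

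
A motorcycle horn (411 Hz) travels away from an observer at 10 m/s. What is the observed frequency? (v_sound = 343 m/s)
f_obs = f·v/(v + v_s) = 399.4 Hz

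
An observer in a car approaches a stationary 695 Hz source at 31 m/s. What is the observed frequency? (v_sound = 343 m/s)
f_obs = f·(v + v_o)/v = 757.8 Hz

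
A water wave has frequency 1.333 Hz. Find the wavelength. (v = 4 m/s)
λ = v/f = 3.001 m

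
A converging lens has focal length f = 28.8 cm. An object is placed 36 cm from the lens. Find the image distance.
1/di = 1/f − 1/do → di = 144 cm (real image)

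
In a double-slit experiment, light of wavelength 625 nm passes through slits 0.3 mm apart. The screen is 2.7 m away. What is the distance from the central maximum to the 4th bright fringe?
y = mλL/d = 22.5 mm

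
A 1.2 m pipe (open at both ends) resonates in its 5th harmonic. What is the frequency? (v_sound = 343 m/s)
fₙ = nv/(2L) = 714.6 Hz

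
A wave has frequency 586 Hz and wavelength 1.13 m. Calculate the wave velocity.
v = fλ = 662.2 m/s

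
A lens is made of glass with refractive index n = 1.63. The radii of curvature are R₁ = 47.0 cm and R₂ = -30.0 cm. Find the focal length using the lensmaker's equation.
1/f = (n − 1)(1/R₁ − 1/R₂) → f = 29.07 cm (converging lens)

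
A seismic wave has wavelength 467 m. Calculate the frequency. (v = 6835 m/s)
f = v/λ = 14.64 Hz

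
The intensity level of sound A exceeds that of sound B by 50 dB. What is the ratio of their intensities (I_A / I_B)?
I_A/I_B = 10^(Δβ/10) = 100000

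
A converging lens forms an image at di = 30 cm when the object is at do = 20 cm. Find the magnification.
M = −di/do = -1.5 (inverted image)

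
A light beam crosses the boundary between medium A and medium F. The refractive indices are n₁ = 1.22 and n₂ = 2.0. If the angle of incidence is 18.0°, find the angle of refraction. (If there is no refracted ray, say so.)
sin θ₂ = (n₁/n₂)·sin θ₁ = 0.1885 → θ₂ = 10.87°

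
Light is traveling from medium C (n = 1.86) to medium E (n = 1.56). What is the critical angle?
θc = arcsin(n₂/n₁) = 57°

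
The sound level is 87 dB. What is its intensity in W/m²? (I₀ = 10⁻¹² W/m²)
I = I₀·10^(β/10) = 5.01 × 10⁻⁴ W/m²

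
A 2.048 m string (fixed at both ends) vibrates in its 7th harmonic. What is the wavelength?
λₙ = 2L/n = 0.5851 m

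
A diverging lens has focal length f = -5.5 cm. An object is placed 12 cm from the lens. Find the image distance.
1/di = 1/f − 1/do → di = -3.771 cm (virtual image)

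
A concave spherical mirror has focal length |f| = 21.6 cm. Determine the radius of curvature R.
R = 2|f| = 43.2 cm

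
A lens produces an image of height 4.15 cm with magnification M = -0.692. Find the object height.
ho = |hi|/|M| = 5.997 cm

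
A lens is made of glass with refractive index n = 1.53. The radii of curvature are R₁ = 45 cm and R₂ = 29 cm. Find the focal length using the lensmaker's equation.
1/f = (n − 1)(1/R₁ − 1/R₂) → f = -153.9 cm (diverging lens)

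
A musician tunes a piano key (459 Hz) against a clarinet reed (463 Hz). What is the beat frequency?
4 Hz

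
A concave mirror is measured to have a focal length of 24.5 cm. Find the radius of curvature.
R = 2|f| = 49 cm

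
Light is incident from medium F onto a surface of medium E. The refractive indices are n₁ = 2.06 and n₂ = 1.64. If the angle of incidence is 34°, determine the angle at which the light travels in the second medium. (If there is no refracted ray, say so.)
sin θ₂ = (n₁/n₂)·sin θ₁ = 0.7024 → θ₂ = 44.62°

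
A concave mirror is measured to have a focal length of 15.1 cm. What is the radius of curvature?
R = 2|f| = 30.2 cm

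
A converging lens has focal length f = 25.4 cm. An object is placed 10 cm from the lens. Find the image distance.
1/di = 1/f − 1/do → di = -16.49 cm (virtual image)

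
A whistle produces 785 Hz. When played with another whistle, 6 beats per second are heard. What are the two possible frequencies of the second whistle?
f₂ = 785 ± 6 Hz → 791 Hz or 779 Hz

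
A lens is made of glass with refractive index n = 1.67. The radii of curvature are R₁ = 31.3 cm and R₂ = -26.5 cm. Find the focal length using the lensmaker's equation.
1/f = (n − 1)(1/R₁ − 1/R₂) → f = 21.42 cm (converging lens)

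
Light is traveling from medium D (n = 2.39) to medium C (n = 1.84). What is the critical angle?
θc = arcsin(n₂/n₁) = 50.34°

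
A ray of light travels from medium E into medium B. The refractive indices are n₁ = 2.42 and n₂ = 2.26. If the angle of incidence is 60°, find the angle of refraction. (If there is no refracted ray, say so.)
sin θ₂ = (n₁/n₂)·sin θ₁ = 0.9273 → θ₂ = 68.02°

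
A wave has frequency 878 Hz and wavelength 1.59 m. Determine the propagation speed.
v = fλ = 1396 m/s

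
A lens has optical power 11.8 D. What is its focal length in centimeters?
f = 1/P = 8.475 cm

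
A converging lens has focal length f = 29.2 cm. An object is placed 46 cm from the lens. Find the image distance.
1/di = 1/f − 1/do → di = 79.95 cm (real image)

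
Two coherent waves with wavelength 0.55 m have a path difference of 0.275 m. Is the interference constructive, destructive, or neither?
destructive — path difference = 0.5λ, an odd multiple of λ/2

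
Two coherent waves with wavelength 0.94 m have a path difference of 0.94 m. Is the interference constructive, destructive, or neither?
constructive — path difference = 1λ, a whole number of wavelengths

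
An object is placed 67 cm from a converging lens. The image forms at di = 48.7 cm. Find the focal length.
1/f = 1/do + 1/di → f = 28.2 cm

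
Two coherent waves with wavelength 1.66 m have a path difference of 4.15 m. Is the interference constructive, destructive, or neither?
destructive — path difference = 2.5λ, an odd multiple of λ/2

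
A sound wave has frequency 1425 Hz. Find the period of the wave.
T = 1/f = 7.018 × 10⁻⁴ s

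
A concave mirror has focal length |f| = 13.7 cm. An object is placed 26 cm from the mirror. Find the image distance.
f = +13.7 cm (concave); 1/di = 1/f − 1/do → di = 28.96 cm (real image, in front of mirror)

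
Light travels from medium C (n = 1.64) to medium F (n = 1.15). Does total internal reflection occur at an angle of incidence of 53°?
θc = arcsin(n₂/n₁) = 44.52°; 53° > θc, so yes — total internal reflection.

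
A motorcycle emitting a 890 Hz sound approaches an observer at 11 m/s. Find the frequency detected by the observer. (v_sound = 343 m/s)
f_obs = f·v/(v − v_s) = 919.5 Hz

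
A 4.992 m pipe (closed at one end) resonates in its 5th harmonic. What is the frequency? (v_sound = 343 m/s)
fₙ = nv/(4L) = 85.89 Hz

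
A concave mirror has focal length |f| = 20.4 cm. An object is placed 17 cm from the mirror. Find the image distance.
f = +20.4 cm (concave); 1/di = 1/f − 1/do → di = -102 cm (virtual image, behind mirror)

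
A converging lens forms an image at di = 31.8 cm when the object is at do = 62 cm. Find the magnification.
M = −di/do = -0.5129 (inverted image)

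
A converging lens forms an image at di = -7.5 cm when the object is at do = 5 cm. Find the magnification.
M = −di/do = 1.5 (upright image)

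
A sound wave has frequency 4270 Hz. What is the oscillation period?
T = 1/f = 2.342 × 10⁻⁴ s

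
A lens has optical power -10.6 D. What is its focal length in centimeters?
f = 1/P = -9.434 cm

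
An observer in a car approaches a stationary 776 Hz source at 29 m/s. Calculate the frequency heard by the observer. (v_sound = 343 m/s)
f_obs = f·(v + v_o)/v = 841.6 Hz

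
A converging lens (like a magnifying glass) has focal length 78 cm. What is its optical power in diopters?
P = 1/f = 1.282 D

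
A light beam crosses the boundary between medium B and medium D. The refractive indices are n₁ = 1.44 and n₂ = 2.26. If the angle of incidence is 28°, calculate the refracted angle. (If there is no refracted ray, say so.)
sin θ₂ = (n₁/n₂)·sin θ₁ = 0.2991 → θ₂ = 17.41°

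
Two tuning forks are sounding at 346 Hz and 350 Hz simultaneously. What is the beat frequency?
4 Hz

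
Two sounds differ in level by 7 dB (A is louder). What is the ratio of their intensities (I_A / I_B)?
I_A/I_B = 10^(Δβ/10) = 5.012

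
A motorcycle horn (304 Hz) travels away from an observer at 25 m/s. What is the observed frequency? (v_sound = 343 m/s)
f_obs = f·v/(v + v_s) = 283.3 Hz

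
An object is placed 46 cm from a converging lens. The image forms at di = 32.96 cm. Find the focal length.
1/f = 1/do + 1/di → f = 19.2 cm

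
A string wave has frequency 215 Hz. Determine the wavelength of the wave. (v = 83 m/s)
λ = v/f = 0.386 m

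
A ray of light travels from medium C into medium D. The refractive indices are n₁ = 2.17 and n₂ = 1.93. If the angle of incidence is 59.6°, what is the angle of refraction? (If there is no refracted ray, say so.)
sin θ₂ = (n₁/n₂)·sin θ₁ = 0.9698 → θ₂ = 75.88°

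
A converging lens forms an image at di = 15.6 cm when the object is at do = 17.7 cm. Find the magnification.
M = −di/do = -0.8814 (inverted image)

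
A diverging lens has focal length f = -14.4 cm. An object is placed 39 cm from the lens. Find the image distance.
1/di = 1/f − 1/do → di = -10.52 cm (virtual image)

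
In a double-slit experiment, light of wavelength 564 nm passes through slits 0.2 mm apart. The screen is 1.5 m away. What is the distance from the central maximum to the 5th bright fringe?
y = mλL/d = 21.15 mm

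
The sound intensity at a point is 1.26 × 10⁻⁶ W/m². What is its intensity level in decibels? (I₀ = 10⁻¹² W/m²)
β = 10·log₁₀(I/I₀) = 61 dB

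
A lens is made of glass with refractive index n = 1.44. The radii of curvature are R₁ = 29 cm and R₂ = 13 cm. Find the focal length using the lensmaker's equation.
1/f = (n − 1)(1/R₁ − 1/R₂) → f = -53.55 cm (diverging lens)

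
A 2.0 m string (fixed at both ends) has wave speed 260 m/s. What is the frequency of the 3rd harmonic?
fₙ = nv/(2L) = 195 Hz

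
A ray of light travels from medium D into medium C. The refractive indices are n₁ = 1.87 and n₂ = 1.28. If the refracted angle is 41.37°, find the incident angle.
sin θ₁ = (n₂/n₁)·sin θ₂ → θ₁ = 26.9°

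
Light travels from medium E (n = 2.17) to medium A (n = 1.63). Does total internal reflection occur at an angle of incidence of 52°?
θc = arcsin(n₂/n₁) = 48.69°; 52° > θc, so yes — total internal reflection.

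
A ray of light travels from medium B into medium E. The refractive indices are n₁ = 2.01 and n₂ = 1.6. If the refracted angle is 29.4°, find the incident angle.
sin θ₁ = (n₂/n₁)·sin θ₂ → θ₁ = 23°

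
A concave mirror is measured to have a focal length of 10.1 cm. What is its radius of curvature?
R = 2|f| = 20.2 cm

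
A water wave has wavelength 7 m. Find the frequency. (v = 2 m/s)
f = v/λ = 0.2857 Hz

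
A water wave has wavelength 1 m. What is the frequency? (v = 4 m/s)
f = v/λ = 4 Hz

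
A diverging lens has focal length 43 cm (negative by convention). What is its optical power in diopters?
P = 1/f = -2.326 D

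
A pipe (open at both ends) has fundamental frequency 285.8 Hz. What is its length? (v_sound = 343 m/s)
L = v/(2f₁) = 0.6001 m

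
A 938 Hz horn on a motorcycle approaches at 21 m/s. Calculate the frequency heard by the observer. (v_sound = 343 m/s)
f_obs = f·v/(v − v_s) = 999.2 Hz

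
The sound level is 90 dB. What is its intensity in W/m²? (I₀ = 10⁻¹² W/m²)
I = I₀·10^(β/10) = 1.00 × 10⁻³ W/m²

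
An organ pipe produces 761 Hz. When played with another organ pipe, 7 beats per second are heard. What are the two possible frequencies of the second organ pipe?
f₂ = 761 ± 7 Hz → 768 Hz or 754 Hz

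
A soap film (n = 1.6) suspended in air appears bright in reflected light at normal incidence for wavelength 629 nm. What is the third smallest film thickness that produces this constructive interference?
2nt = (m − ½)λ with m = 3 → t = (m − ½)λ/(2n) = 491.4 nm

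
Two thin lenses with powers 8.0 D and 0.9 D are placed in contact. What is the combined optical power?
P_total = P₁ + P₂ = 8.9 D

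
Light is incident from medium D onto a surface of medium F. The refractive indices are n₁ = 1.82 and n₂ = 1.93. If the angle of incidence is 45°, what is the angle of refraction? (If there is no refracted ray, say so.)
sin θ₂ = (n₁/n₂)·sin θ₁ = 0.6668 → θ₂ = 41.82°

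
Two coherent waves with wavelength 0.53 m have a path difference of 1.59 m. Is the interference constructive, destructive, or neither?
constructive — path difference = 3λ, a whole number of wavelengths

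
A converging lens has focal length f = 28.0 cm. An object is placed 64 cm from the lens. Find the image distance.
1/di = 1/f − 1/do → di = 49.78 cm (real image)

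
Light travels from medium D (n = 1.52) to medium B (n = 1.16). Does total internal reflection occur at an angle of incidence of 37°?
θc = arcsin(n₂/n₁) = 49.74°; 37° < θc, so no — the ray refracts.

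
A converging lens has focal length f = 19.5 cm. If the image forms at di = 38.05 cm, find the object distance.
1/do = 1/f − 1/di → do = 40 cm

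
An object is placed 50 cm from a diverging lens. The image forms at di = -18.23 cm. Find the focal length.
1/f = 1/do + 1/di → f = -28.69 cm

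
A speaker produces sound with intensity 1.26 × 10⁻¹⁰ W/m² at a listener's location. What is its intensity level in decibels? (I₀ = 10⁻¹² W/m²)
β = 10·log₁₀(I/I₀) = 21 dB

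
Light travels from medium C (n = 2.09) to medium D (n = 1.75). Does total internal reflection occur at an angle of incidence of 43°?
θc = arcsin(n₂/n₁) = 56.86°; 43° < θc, so no — the ray refracts.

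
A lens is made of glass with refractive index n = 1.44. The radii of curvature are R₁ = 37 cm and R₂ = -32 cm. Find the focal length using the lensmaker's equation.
1/f = (n − 1)(1/R₁ − 1/R₂) → f = 39 cm (converging lens)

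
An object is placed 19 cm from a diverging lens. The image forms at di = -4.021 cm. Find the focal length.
1/f = 1/do + 1/di → f = -5.1 cm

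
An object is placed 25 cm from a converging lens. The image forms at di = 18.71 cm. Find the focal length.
1/f = 1/do + 1/di → f = 10.7 cm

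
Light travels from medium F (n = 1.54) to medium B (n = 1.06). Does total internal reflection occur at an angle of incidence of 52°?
θc = arcsin(n₂/n₁) = 43.5°; 52° > θc, so yes — total internal reflection.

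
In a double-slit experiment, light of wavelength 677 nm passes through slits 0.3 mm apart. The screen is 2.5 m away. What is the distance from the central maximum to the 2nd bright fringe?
y = mλL/d = 11.28 mm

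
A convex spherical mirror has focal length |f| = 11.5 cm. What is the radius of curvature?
R = 2|f| = 23 cm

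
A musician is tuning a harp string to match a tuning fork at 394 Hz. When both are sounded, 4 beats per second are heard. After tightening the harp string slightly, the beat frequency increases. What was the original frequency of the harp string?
398 Hz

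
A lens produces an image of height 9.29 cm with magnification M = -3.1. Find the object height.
ho = |hi|/|M| = 2.997 cm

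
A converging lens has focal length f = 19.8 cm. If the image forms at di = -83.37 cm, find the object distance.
1/do = 1/f − 1/di → do = 16 cm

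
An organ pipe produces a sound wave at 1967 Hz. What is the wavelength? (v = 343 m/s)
λ = v/f = 0.1744 m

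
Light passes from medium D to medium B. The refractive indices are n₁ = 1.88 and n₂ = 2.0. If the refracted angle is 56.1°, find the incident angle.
sin θ₁ = (n₂/n₁)·sin θ₂ → θ₁ = 62.01°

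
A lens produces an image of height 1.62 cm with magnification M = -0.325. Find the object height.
ho = |hi|/|M| = 4.985 cm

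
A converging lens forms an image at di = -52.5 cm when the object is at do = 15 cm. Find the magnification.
M = −di/do = 3.5 (upright image)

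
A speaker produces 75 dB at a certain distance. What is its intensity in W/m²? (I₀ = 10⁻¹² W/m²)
I = I₀·10^(β/10) = 3.16 × 10⁻⁵ W/m²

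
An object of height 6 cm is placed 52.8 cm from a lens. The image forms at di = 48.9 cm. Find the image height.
hi = (-di/do) × ho = -5.557 cm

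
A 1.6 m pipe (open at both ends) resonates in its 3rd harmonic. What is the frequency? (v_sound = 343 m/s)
fₙ = nv/(2L) = 321.6 Hz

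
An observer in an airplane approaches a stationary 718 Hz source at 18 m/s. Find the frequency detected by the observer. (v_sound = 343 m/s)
f_obs = f·(v + v_o)/v = 755.7 Hz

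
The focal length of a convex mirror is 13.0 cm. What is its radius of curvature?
R = 2|f| = 26 cm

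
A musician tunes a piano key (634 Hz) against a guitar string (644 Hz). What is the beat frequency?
10 Hz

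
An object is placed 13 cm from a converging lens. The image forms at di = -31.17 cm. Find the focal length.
1/f = 1/do + 1/di → f = 22.3 cm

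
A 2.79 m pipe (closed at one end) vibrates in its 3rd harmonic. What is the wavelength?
λₙ = 4L/n = 3.72 m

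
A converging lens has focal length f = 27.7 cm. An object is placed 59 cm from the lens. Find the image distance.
1/di = 1/f − 1/do → di = 52.21 cm (real image)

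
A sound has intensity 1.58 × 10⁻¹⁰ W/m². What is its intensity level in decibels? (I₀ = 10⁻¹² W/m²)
β = 10·log₁₀(I/I₀) = 21.99 dB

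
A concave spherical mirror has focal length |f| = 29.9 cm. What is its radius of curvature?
R = 2|f| = 59.8 cm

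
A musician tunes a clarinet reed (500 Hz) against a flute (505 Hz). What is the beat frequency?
5 Hz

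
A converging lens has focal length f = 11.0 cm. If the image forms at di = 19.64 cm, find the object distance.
1/do = 1/f − 1/di → do = 25 cm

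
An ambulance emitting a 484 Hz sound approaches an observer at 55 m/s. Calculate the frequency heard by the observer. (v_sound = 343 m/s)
f_obs = f·v/(v − v_s) = 576.4 Hz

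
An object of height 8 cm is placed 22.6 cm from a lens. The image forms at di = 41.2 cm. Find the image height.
hi = (-di/do) × ho = -14.58 cm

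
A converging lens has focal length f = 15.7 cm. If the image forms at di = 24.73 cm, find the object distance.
1/do = 1/f − 1/di → do = 43 cm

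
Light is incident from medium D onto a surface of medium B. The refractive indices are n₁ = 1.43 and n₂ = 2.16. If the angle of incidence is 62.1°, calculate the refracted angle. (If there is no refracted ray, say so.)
sin θ₂ = (n₁/n₂)·sin θ₁ = 0.5851 → θ₂ = 35.81°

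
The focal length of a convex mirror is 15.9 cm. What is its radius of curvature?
R = 2|f| = 31.8 cm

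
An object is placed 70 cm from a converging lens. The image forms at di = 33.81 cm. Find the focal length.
1/f = 1/do + 1/di → f = 22.8 cm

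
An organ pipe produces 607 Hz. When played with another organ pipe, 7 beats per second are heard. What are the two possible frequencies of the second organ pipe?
f₂ = 607 ± 7 Hz → 614 Hz or 600 Hz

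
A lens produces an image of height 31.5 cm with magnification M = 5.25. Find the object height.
ho = |hi|/|M| = 6 cm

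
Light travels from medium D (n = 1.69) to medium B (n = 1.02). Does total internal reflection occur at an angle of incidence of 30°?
θc = arcsin(n₂/n₁) = 37.12°; 30° < θc, so no — the ray refracts.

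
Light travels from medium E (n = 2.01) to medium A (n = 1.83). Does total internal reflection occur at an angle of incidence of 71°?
θc = arcsin(n₂/n₁) = 65.57°; 71° > θc, so yes — total internal reflection.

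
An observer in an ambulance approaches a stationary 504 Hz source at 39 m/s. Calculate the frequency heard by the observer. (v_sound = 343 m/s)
f_obs = f·(v + v_o)/v = 561.3 Hz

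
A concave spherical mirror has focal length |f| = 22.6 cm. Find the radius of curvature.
R = 2|f| = 45.2 cm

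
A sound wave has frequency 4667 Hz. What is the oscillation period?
T = 1/f = 2.143 × 10⁻⁴ s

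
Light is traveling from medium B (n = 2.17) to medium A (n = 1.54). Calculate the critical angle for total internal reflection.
θc = arcsin(n₂/n₁) = 45.21°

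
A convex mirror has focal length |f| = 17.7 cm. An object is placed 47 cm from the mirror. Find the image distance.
f = −17.7 cm (convex); 1/di = 1/f − 1/do → di = -12.86 cm (virtual image, behind mirror)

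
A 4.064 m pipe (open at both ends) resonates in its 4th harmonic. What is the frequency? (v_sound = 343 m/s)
fₙ = nv/(2L) = 168.8 Hz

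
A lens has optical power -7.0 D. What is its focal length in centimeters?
f = 1/P = -14.29 cm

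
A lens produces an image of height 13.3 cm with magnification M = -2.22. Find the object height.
ho = |hi|/|M| = 5.991 cm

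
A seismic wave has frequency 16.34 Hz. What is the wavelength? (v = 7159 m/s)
λ = v/f = 438.1 m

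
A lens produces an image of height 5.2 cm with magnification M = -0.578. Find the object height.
ho = |hi|/|M| = 8.997 cm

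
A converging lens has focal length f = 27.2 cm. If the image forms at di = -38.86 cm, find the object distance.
1/do = 1/f − 1/di → do = 16 cm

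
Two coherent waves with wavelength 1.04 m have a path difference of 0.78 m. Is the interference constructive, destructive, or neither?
neither (partial) — path difference = 0.75λ, neither a whole number of wavelengths nor an odd multiple of λ/2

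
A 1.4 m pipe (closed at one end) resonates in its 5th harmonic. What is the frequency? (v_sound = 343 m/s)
fₙ = nv/(4L) = 306.2 Hz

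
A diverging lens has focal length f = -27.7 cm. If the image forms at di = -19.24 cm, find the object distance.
1/do = 1/f − 1/di → do = 63 cm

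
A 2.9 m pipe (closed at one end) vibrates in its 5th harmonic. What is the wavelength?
λₙ = 4L/n = 2.32 m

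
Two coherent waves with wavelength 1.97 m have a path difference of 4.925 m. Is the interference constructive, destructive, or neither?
destructive — path difference = 2.5λ, an odd multiple of λ/2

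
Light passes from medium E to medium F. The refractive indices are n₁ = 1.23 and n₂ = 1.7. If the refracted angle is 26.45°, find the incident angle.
sin θ₁ = (n₂/n₁)·sin θ₂ → θ₁ = 38°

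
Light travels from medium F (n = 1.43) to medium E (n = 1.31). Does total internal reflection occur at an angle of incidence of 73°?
θc = arcsin(n₂/n₁) = 66.36°; 73° > θc, so yes — total internal reflection.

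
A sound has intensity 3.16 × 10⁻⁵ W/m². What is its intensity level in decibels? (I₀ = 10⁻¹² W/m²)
β = 10·log₁₀(I/I₀) = 75 dB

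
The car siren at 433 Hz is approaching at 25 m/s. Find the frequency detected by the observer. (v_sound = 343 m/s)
f_obs = f·v/(v − v_s) = 467 Hz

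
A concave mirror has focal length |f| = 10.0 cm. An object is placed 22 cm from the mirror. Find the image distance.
f = +10.0 cm (concave); 1/di = 1/f − 1/do → di = 18.33 cm (real image, in front of mirror)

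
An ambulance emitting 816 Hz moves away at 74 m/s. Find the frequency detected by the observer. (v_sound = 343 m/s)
f_obs = f·v/(v + v_s) = 671.2 Hz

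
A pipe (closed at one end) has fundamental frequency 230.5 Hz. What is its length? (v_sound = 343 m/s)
L = v/(4f₁) = 0.372 m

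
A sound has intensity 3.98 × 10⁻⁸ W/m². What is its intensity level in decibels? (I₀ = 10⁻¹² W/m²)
β = 10·log₁₀(I/I₀) = 46 dB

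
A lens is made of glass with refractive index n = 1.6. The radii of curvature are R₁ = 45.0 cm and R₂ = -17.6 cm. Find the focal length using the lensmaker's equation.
1/f = (n − 1)(1/R₁ − 1/R₂) → f = 21.09 cm (converging lens)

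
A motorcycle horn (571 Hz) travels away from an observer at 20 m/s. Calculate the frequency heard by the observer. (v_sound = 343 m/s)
f_obs = f·v/(v + v_s) = 539.5 Hz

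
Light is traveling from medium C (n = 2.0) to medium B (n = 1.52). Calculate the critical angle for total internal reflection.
θc = arcsin(n₂/n₁) = 49.46°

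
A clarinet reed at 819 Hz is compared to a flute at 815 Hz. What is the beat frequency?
4 Hz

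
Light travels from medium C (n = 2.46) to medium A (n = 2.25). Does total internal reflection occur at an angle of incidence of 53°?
θc = arcsin(n₂/n₁) = 66.15°; 53° < θc, so no — the ray refracts.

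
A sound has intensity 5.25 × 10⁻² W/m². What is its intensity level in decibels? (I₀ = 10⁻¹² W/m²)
β = 10·log₁₀(I/I₀) = 107.2 dB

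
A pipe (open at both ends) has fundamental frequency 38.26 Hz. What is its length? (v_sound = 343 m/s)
L = v/(2f₁) = 4.482 m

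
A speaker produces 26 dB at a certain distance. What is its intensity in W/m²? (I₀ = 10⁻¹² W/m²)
I = I₀·10^(β/10) = 3.98 × 10⁻¹⁰ W/m²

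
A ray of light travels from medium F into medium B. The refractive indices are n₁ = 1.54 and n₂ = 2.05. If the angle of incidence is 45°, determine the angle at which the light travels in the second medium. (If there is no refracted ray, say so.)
sin θ₂ = (n₁/n₂)·sin θ₁ = 0.5312 → θ₂ = 32.09°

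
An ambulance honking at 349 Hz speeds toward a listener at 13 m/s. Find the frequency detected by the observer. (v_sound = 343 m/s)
f_obs = f·v/(v − v_s) = 362.7 Hz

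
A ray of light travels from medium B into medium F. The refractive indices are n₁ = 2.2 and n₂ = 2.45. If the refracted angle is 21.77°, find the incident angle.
sin θ₁ = (n₂/n₁)·sin θ₂ → θ₁ = 24.4°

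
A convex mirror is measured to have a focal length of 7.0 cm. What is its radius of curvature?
R = 2|f| = 14 cm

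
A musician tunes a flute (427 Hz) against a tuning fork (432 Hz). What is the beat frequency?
5 Hz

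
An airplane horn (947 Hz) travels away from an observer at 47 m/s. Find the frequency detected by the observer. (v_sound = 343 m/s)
f_obs = f·v/(v + v_s) = 832.9 Hz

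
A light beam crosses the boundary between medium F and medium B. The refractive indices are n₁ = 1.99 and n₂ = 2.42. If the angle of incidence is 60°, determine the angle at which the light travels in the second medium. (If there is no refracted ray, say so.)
sin θ₂ = (n₁/n₂)·sin θ₁ = 0.7121 → θ₂ = 45.41°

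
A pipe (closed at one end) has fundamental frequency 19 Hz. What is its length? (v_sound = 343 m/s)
L = v/(4f₁) = 4.513 m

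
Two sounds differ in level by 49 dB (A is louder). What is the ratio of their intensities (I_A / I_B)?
I_A/I_B = 10^(Δβ/10) = 79430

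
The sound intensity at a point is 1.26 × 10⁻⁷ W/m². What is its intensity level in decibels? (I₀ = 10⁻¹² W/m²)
β = 10·log₁₀(I/I₀) = 51 dB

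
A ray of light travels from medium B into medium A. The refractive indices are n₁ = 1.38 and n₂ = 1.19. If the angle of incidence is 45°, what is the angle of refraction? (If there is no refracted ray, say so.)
sin θ₂ = (n₁/n₂)·sin θ₁ = 0.82 → θ₂ = 55.09°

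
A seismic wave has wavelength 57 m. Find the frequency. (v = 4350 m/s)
f = v/λ = 76.32 Hz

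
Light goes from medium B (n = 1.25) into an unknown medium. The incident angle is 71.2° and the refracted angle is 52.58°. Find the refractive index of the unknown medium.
n₂ = n₁·sin θ₁ / sin θ₂ = 1.49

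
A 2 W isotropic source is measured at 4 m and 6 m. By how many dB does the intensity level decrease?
Δβ = 20·log₁₀(r₂/r₁) = 3.522 dB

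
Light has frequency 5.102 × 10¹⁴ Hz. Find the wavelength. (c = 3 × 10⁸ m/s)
λ = c/f = 588 nm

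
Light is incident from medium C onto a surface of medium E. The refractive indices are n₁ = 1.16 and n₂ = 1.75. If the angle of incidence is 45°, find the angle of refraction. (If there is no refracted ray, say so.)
sin θ₂ = (n₁/n₂)·sin θ₁ = 0.4687 → θ₂ = 27.95°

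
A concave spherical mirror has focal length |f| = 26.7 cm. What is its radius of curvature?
R = 2|f| = 53.4 cm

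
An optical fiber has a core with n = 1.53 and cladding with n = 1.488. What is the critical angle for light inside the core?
θc = arcsin(n_cladding/n_core) = 76.54°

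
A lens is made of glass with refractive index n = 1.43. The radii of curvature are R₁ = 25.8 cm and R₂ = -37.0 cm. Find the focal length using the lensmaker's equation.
1/f = (n − 1)(1/R₁ − 1/R₂) → f = 35.35 cm (converging lens)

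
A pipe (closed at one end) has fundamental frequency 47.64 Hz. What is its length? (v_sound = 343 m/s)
L = v/(4f₁) = 1.8 m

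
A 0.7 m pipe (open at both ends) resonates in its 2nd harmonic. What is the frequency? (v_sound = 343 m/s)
fₙ = nv/(2L) = 490 Hz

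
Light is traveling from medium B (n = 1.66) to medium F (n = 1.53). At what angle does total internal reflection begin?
θc = arcsin(n₂/n₁) = 67.17°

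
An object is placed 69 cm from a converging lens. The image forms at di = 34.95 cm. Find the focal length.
1/f = 1/do + 1/di → f = 23.2 cm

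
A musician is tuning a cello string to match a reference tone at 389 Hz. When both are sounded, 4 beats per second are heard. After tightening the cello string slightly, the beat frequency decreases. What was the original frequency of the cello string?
385 Hz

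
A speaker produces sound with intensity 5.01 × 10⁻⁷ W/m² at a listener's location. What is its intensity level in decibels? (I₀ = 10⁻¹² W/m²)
β = 10·log₁₀(I/I₀) = 57 dB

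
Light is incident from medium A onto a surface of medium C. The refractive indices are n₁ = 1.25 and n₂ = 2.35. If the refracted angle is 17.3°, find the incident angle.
sin θ₁ = (n₂/n₁)·sin θ₂ → θ₁ = 33.99°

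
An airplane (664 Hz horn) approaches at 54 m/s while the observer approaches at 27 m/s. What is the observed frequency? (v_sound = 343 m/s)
f_obs = f·(v + v_o)/(v − v_s) = 850.1 Hz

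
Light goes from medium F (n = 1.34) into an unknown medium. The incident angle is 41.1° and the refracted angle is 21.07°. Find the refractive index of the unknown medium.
n₂ = n₁·sin θ₁ / sin θ₂ = 2.45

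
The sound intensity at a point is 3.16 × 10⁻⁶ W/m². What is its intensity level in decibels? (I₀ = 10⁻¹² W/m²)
β = 10·log₁₀(I/I₀) = 65 dB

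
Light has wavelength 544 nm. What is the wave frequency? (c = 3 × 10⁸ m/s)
f = c/λ = 5.515 × 10¹⁴ Hz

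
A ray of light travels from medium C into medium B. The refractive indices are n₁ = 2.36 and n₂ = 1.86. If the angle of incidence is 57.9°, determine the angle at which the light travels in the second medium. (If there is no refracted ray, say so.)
sin θ₂ = (n₁/n₂)·sin θ₁ = 1.075 > 1, so there is no refracted ray — the light undergoes total internal reflection.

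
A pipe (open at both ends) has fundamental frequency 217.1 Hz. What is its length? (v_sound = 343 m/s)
L = v/(2f₁) = 0.79 m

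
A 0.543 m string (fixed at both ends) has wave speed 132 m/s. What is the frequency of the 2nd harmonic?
fₙ = nv/(2L) = 243.1 Hz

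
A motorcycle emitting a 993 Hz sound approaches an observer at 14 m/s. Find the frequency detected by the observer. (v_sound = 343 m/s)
f_obs = f·v/(v − v_s) = 1035 Hz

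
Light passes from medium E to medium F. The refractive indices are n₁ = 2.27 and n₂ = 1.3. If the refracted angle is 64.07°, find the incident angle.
sin θ₁ = (n₂/n₁)·sin θ₂ → θ₁ = 31°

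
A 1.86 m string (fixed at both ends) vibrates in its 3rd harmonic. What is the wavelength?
λₙ = 2L/n = 1.24 m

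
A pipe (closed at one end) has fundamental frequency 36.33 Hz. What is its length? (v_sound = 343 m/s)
L = v/(4f₁) = 2.36 m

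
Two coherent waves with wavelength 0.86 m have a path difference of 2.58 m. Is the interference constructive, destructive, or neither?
constructive — path difference = 3λ, a whole number of wavelengths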